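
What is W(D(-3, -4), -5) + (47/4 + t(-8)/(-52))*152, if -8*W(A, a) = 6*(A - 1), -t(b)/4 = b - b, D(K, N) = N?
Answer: 7159/4 ≈ 1789.8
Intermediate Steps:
t(b) = 0 (t(b) = -4*(b - b) = -4*0 = 0)
W(A, a) = 3/4 - 3*A/4 (W(A, a) = -3*(A - 1)/4 = -3*(-1 + A)/4 = -(-6 + 6*A)/8 = 3/4 - 3*A/4)
W(D(-3, -4), -5) + (47/4 + t(-8)/(-52))*152 = (3/4 - 3/4*(-4)) + (47/4 + 0/(-52))*152 = (3/4 + 3) + (47*(1/4) + 0*(-1/52))*152 = 15/4 + (47/4 + 0)*152 = 15/4 + (47/4)*152 = 15/4 + 1786 = 7159/4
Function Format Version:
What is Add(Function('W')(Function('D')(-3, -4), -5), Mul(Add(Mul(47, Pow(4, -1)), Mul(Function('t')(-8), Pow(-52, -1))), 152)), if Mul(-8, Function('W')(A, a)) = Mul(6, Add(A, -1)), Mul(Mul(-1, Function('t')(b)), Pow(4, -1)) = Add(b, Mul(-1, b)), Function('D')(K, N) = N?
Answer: Rational(7159, 4) ≈ 1789.8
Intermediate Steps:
Function('t')(b) = 0 (Function('t')(b) = Mul(-4, Add(b, Mul(-1, b))) = Mul(-4, 0) = 0)
Function('W')(A, a) = Add(Rational(3, 4), Mul(Rational(-3, 4), A)) (Function('W')(A, a) = Mul(Rational(-1, 8), Mul(6, Add(A, -1))) = Mul(Rational(-1, 8), Mul(6, Add(-1, A))) = Mul(Rational(-1, 8), Add(-6, Mul(6, A))) = Add(Rational(3, 4), Mul(Rational(-3, 4), A)))
Add(Function('W')(Function('D')(-3, -4), -5), Mul(Add(Mul(47, Pow(4, -1)), Mul(Function('t')(-8), Pow(-52, -1))), 152)) = Add(Add(Rational(3, 4), Mul(Rational(-3, 4), -4)), Mul(Add(Mul(47, Pow(4, -1)), Mul(0, Pow(-52, -1))), 152)) = Add(Add(Rational(3, 4), 3), Mul(Add(Mul(47, Rational(1, 4)), Mul(0, Rational(-1, 52))), 152)) = Add(Rational(15, 4), Mul(Add(Rational(47, 4), 0), 152)) = Add(Rational(15, 4), Mul(Rational(47, 4), 152)) = Add(Rational(15, 4), 1786) = Rational(7159, 4)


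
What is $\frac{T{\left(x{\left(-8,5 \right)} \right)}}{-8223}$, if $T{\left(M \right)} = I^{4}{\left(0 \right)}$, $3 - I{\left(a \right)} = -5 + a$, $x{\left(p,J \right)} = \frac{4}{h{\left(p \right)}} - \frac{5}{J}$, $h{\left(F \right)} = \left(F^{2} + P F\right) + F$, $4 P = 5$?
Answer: $- \frac{4096}{8223} \approx -0.49812$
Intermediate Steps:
$P = \frac{5}{4}$ ($P = \frac{1}{4} \cdot 5 = \frac{5}{4} \approx 1.25$)
$h{\left(F \right)} = F^{2} + \frac{9 F}{4}$ ($h{\left(F \right)} = \left(F^{2} + \frac{5 F}{4}\right) + F = F^{2} + \frac{9 F}{4}$)
$x{\left(p,J \right)} = - \frac{5}{J} + \frac{16}{p \left(9 + 4 p\right)}$ ($x{\left(p,J \right)} = \frac{4}{\frac{1}{4} p \left(9 + 4 p\right)} - \frac{5}{J} = 4 \frac{4}{p \left(9 + 4 p\right)} - \frac{5}{J} = \frac{16}{p \left(9 + 4 p\right)} - \frac{5}{J} = - \frac{5}{J} + \frac{16}{p \left(9 + 4 p\right)}$)
$I{\left(a \right)} = 8 - a$ ($I{\left(a \right)} = 3 - \left(-5 + a\right) = 8 - a$)
$T{\left(M \right)} = 4096$ ($T{\left(M \right)} = \left(8 - 0\right)^{4} = \left(8 + 0\right)^{4} = 8^{4} = 4096$)
$\frac{T{\left(x{\left(-8,5 \right)} \right)}}{-8223} = \frac{4096}{-8223} = 4096 \left(- \frac{1}{8223}\right) = - \frac{4096}{8223}$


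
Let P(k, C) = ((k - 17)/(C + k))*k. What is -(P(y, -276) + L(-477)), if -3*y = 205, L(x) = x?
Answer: 1530703/3099 ≈ 493.93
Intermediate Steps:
y = -205/3 (y = -1/3*205 = -205/3 ≈ -68.333)
P(k, C) = k*(-17 + k)/(C + k) (P(k, C) = ((-17 + k)/(C + k))*k = k*(-17 + k)/(C + k))
-(P(y, -276) + L(-477)) = -(-205*(-17 - 205/3)/(3*(-276 - 205/3)) - 477) = -(-205/3*(-256/3)/(-1033/3) - 477) = -(-205/3*(-3/1033)*(-256/3) - 477) = -(-52480/3099 - 477) = -1*(-1530703/3099) = 1530703/3099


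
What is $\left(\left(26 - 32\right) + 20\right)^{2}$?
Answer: $196$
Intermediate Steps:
$\left(\left(26 - 32\right) + 20\right)^{2} = \left(-6 + 20\right)^{2} = 14^{2} = 196$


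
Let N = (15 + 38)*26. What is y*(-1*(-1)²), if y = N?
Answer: -1378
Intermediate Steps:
N = 1378 (N = 53*26 = 1378)
y = 1378
y*(-1*(-1)²) = 1378*(-1*(-1)²) = 1378*(-1*1) = 1378*(-1) = -1378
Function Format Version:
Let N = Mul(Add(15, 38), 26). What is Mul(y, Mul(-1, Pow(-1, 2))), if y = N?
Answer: -1378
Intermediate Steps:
N = 1378 (N = Mul(53, 26) = 1378)
y = 1378
Mul(y, Mul(-1, Pow(-1, 2))) = Mul(1378, Mul(-1, Pow(-1, 2))) = Mul(1378, Mul(-1, 1)) = Mul(1378, -1) = -1378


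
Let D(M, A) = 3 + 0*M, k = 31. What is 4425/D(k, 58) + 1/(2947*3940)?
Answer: 17126490501/11611180 ≈ 1475.0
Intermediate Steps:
D(M, A) = 3 (D(M, A) = 3 + 0 = 3)
4425/D(k, 58) + 1/(2947*3940) = 4425/3 + 1/(2947*3940) = 4425*(⅓) + (1/2947)*(1/3940) = 1475 + 1/11611180 = 17126490501/11611180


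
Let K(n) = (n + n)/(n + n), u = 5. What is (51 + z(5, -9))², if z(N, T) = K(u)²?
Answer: 2704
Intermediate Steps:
K(n) = 1 (K(n) = (2*n)/((2*n)) = (2*n)*(1/(2*n)) = 1)
z(N, T) = 1 (z(N, T) = 1² = 1)
(51 + z(5, -9))² = (51 + 1)² = 52² = 2704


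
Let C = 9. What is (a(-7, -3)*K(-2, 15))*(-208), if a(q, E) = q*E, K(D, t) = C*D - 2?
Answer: 87360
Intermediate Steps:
K(D, t) = -2 + 9*D (K(D, t) = 9*D - 2 = -2 + 9*D)
a(q, E) = E*q
(a(-7, -3)*K(-2, 15))*(-208) = ((-3*(-7))*(-2 + 9*(-2)))*(-208) = (21*(-2 - 18))*(-208) = (21*(-20))*(-208) = -420*(-208) = 87360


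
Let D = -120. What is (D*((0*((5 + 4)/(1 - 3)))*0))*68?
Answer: 0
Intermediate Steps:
(D*((0*((5 + 4)/(1 - 3)))*0))*68 = -120*0*((5 + 4)/(1 - 3))*0*68 = -120*0*(9/(-2))*0*68 = -120*0*(9*(-1/2))*0*68 = -120*0*(-9/2)*0*68 = -0*0*68 = -120*0*68 = 0*68 = 0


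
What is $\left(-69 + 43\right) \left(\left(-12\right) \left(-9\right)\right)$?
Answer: $-2808$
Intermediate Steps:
$\left(-69 + 43\right) \left(\left(-12\right) \left(-9\right)\right) = \left(-26\right) 108 = -2808$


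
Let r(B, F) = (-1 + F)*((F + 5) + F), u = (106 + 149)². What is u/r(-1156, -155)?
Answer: 4335/3172 ≈ 1.3666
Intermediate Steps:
u = 65025 (u = 255² = 65025)
r(B, F) = (-1 + F)*(5 + 2*F) (r(B, F) = (-1 + F)*((5 + F) + F) = (-1 + F)*(5 + 2*F))
u/r(-1156, -155) = 65025/(-5 + 2*(-155)² + 3*(-155)) = 65025/(-5 + 2*24025 - 465) = 65025/(-5 + 48050 - 465) = 65025/47580 = 65025*(1/47580) = 4335/3172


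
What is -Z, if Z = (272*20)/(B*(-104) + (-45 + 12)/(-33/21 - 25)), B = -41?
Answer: -67456/52889 ≈ -1.2754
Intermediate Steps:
Z = 67456/52889 (Z = (272*20)/(-41*(-104) + (-45 + 12)/(-33/21 - 25)) = 5440/(4264 - 33/(-33*1/21 - 25)) = 5440/(4264 - 33/(-11/7 - 25)) = 5440/(4264 - 33/(-186/7)) = 5440/(4264 - 33*(-7/186)) = 5440/(4264 + 77/62) = 5440/(264445/62) = 5440*(62/264445) = 67456/52889 ≈ 1.2754)
-Z = -1*67456/52889 = -67456/52889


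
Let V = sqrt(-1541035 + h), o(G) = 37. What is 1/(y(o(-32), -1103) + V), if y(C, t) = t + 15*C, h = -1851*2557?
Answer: -274/3287173 - I*sqrt(6274042)/6574346 ≈ -8.3354e-5 - 0.000381*I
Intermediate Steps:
h = -4733007
V = I*sqrt(6274042) (V = sqrt(-1541035 - 4733007) = sqrt(-6274042) = I*sqrt(6274042) ≈ 2504.8*I)
1/(y(o(-32), -1103) + V) = 1/((-1103 + 15*37) + I*sqrt(6274042)) = 1/((-1103 + 555) + I*sqrt(6274042)) = 1/(-548 + I*sqrt(6274042))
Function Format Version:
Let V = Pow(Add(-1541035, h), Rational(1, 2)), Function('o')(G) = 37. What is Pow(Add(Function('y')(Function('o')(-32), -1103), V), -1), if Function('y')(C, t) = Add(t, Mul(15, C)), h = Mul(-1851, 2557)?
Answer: Add(Rational(-274, 3287173), Mul(Rational(-1, 6574346), I, Pow(6274042, Rational(1, 2)))) ≈ Add(-8.3354e-5, Mul(-0.00038100, I))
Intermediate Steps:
h = -4733007
V = Mul(I, Pow(6274042, Rational(1, 2))) (V = Pow(Add(-1541035, -4733007), Rational(1, 2)) = Pow(-6274042, Rational(1, 2)) = Mul(I, Pow(6274042, Rational(1, 2))) ≈ Mul(2504.8, I))
Pow(Add(Function('y')(Function('o')(-32), -1103), V), -1) = Pow(Add(Add(-1103, Mul(15, 37)), Mul(I, Pow(6274042, Rational(1, 2)))), -1) = Pow(Add(Add(-1103, 555), Mul(I, Pow(6274042, Rational(1, 2)))), -1) = Pow(Add(-548, Mul(I, Pow(6274042, Rational(1, 2)))), -1)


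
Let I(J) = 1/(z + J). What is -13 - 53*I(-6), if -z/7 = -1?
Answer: -66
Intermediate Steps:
z = 7 (z = -7*(-1) = 7)
I(J) = 1/(7 + J)
-13 - 53*I(-6) = -13 - 53/(7 - 6) = -13 - 53/1 = -13 - 53*1 = -13 - 53 = -66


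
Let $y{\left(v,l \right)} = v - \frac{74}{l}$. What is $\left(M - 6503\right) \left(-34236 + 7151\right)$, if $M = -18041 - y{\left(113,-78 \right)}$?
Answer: $\frac{26046561100}{39} \approx 6.6786 \cdot 10^{8}$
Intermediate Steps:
$y{\left(v,l \right)} = v - \frac{74}{l}$
$M = - \frac{708043}{39}$ ($M = -18041 - \left(113 - \frac{74}{-78}\right) = -18041 - \left(113 - - \frac{37}{39}\right) = -18041 - \left(113 + \frac{37}{39}\right) = -18041 - \frac{4444}{39} = - \frac{708043}{39} \approx -18155.0$)
$\left(M - 6503\right) \left(-34236 + 7151\right) = \left(- \frac{708043}{39} - 6503\right) \left(-34236 + 7151\right) = \left(- \frac{961660}{39}\right) \left(-27085\right) = \frac{26046561100}{39}$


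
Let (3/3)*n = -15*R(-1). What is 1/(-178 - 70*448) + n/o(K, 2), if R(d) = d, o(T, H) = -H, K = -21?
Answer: -833281/111104 ≈ -7.5000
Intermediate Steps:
n = 15 (n = -15*(-1) = 15)
1/(-178 - 70*448) + n/o(K, 2) = 1/(-178 - 70*448) + 15/((-1*2)) = (1/448)/(-248) + 15/(-2) = -1/248*1/448 + 15*(-1/2) = -1/111104 - 15/2 = -833281/111104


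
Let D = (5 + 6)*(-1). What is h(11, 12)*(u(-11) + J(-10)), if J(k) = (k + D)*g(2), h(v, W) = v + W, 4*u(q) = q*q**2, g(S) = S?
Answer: -34477/4 ≈ -8619.3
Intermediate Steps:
u(q) = q**3/4 (u(q) = (q*q**2)/4 = q**3/4)
h(v, W) = W + v
D = -11 (D = 11*(-1) = -11)
J(k) = -22 + 2*k (J(k) = (k - 11)*2 = (-11 + k)*2 = -22 + 2*k)
h(11, 12)*(u(-11) + J(-10)) = (12 + 11)*((1/4)*(-11)**3 + (-22 + 2*(-10))) = 23*((1/4)*(-1331) + (-22 - 20)) = 23*(-1331/4 - 42) = 23*(-1499/4) = -34477/4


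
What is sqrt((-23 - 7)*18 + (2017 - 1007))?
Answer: sqrt(470) ≈ 21.679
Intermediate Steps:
sqrt((-23 - 7)*18 + (2017 - 1007)) = sqrt(-30*18 + 1010) = sqrt(-540 + 1010) = sqrt(470)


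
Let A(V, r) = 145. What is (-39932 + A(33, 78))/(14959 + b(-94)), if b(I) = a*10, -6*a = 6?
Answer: -3617/1359 ≈ -2.6615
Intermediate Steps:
a = -1 (a = -⅙*6 = -1)
b(I) = -10 (b(I) = -1*10 = -10)
(-39932 + A(33, 78))/(14959 + b(-94)) = (-39932 + 145)/(14959 - 10) = -39787/14949 = -39787*1/14949 = -3617/1359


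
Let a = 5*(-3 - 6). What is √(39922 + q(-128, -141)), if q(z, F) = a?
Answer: √39877 ≈ 199.69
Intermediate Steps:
a = -45 (a = 5*(-9) = -45)
q(z, F) = -45
√(39922 + q(-128, -141)) = √(39922 - 45) = √39877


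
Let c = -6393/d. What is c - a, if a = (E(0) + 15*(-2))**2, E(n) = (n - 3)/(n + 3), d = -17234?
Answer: -16555481/17234 ≈ -960.63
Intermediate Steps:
E(n) = (-3 + n)/(3 + n)
c = 6393/17234 (c = -6393/(-17234) = -6393*(-1/17234) = 6393/17234 ≈ 0.37095)
a = 961 (a = ((-3 + 0)/(3 + 0) + 15*(-2))**2 = (-3/3 - 30)**2 = ((1/3)*(-3) - 30)**2 = (-1 - 30)**2 = (-31)**2 = 961)
c - a = 6393/17234 - 1*961 = 6393/17234 - 961 = -16555481/17234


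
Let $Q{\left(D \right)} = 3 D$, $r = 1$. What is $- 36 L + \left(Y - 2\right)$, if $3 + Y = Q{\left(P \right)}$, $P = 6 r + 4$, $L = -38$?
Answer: $1393$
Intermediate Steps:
$P = 10$ ($P = 6 \cdot 1 + 4 = 6 + 4 = 10$)
$Y = 27$ ($Y = -3 + 3 \cdot 10 = -3 + 30 = 27$)
$- 36 L + \left(Y - 2\right) = \left(-36\right) \left(-38\right) + \left(27 - 2\right) = 1368 + \left(27 - 2\right) = 1368 + 25 = 1393$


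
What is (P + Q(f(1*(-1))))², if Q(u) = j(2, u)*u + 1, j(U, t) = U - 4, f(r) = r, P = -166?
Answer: 26569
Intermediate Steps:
j(U, t) = -4 + U
Q(u) = 1 - 2*u (Q(u) = (-4 + 2)*u + 1 = -2*u + 1 = 1 - 2*u)
(P + Q(f(1*(-1))))² = (-166 + (1 - 2*(-1)))² = (-166 + (1 + 2))² = (-166 + 3)² = (-163)² = 26569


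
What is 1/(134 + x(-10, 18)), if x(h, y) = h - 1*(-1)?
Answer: 1/125 ≈ 0.0080000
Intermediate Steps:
x(h, y) = 1 + h (x(h, y) = h + 1 = 1 + h)
1/(134 + x(-10, 18)) = 1/(134 + (1 - 10)) = 1/(134 - 9) = 1/125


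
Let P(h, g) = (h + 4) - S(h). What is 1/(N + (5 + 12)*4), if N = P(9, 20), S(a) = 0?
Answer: 1/81 ≈ 0.012346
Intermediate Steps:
P(h, g) = 4 + h (P(h, g) = (h + 4) - 1*0 = (4 + h) + 0 = 4 + h)
N = 13 (N = 4 + 9 = 13)
1/(N + (5 + 12)*4) = 1/(13 + (5 + 12)*4) = 1/(13 + 17*4) = 1/(13 + 68) = 1/81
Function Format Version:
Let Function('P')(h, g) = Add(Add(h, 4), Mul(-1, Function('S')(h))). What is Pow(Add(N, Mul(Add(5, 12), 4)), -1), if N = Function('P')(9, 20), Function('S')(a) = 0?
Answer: Rational(1, 81) ≈ 0.012346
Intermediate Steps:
Function('P')(h, g) = Add(4, h) (Function('P')(h, g) = Add(Add(h, 4), Mul(-1, 0)) = Add(Add(4, h), 0) = Add(4, h))
N = 13 (N = Add(4, 9) = 13)
Pow(Add(N, Mul(Add(5, 12), 4)), -1) = Pow(Add(13, Mul(Add(5, 12), 4)), -1) = Pow(Add(13, Mul(17, 4)), -1) = Pow(Add(13, 68), -1) = Pow(81, -1) = Rational(1, 81)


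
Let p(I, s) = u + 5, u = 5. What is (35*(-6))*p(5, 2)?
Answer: -2100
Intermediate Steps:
p(I, s) = 10 (p(I, s) = 5 + 5 = 10)
(35*(-6))*p(5, 2) = (35*(-6))*10 = -210*10 = -2100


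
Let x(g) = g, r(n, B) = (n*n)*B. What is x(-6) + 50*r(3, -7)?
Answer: -3156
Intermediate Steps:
r(n, B) = B*n**2 (r(n, B) = n**2*B = B*n**2)
x(-6) + 50*r(3, -7) = -6 + 50*(-7*3**2) = -6 + 50*(-7*9) = -6 + 50*(-63) = -6 - 3150 = -3156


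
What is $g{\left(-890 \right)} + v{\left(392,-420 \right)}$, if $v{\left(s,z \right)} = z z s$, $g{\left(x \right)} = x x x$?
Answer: $-635820200$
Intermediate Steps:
$g{\left(x \right)} = x^{3}$ ($g{\left(x \right)} = x^{2} x = x^{3}$)
$v{\left(s,z \right)} = s z^{2}$ ($v{\left(s,z \right)} = z^{2} s = s z^{2}$)
$g{\left(-890 \right)} + v{\left(392,-420 \right)} = \left(-890\right)^{3} + 392 \left(-420\right)^{2} = -704969000 + 392 \cdot 176400 = -704969000 + 69148800 = -635820200$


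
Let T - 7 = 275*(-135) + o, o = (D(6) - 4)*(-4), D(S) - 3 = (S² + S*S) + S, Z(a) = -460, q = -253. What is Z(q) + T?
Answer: -37886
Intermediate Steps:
D(S) = 3 + S + 2*S² (D(S) = 3 + ((S² + S*S) + S) = 3 + ((S² + S²) + S) = 3 + (2*S² + S) = 3 + (S + 2*S²) = 3 + S + 2*S²)
o = -308 (o = ((3 + 6 + 2*6²) - 4)*(-4) = ((3 + 6 + 2*36) - 4)*(-4) = ((3 + 6 + 72) - 4)*(-4) = (81 - 4)*(-4) = 77*(-4) = -308)
T = -37426 (T = 7 + (275*(-135) - 308) = 7 + (-37125 - 308) = 7 - 37433 = -37426)
Z(q) + T = -460 - 37426 = -37886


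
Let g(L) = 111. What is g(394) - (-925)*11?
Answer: 10286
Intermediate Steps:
g(394) - (-925)*11 = 111 - (-925)*11 = 111 - 1*(-10175) = 111 + 10175 = 10286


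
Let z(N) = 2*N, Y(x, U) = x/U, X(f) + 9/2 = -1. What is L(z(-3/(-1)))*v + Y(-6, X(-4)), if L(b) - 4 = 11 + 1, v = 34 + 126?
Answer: 28172/11 ≈ 2561.1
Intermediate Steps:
X(f) = -11/2 (X(f) = -9/2 - 1 = -11/2)
v = 160
L(b) = 16 (L(b) = 4 + (11 + 1) = 4 + 12 = 16)
L(z(-3/(-1)))*v + Y(-6, X(-4)) = 16*160 - 6/(-11/2) = 2560 - 6*(-2/11) = 2560 + 12/11 = 28172/11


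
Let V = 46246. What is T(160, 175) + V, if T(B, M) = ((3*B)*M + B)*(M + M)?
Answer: 29502246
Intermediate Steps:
T(B, M) = 2*M*(B + 3*B*M) (T(B, M) = (3*B*M + B)*(2*M) = (B + 3*B*M)*(2*M) = 2*M*(B + 3*B*M))
T(160, 175) + V = 2*160*175*(1 + 3*175) + 46246 = 2*160*175*(1 + 525) + 46246 = 2*160*175*526 + 46246 = 29456000 + 46246 = 29502246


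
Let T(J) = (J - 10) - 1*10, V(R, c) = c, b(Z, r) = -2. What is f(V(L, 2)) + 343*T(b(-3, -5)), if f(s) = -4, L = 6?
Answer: -7550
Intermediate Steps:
T(J) = -20 + J (T(J) = (-10 + J) - 10 = -20 + J)
f(V(L, 2)) + 343*T(b(-3, -5)) = -4 + 343*(-20 - 2) = -4 + 343*(-22) = -4 - 7546 = -7550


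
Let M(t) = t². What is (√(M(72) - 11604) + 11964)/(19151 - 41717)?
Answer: -1994/3761 - I*√1605/11283 ≈ -0.53018 - 0.0035507*I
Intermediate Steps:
(√(M(72) - 11604) + 11964)/(19151 - 41717) = (√(72² - 11604) + 11964)/(19151 - 41717) = (√(5184 - 11604) + 11964)/(-22566) = (√(-6420) + 11964)*(-1/22566) = (2*I*√1605 + 11964)*(-1/22566) = (11964 + 2*I*√1605)*(-1/22566) = -1994/3761 - I*√1605/11283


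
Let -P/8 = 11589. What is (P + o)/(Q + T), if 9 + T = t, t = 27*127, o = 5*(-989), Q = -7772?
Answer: 97657/4352 ≈ 22.440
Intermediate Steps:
P = -92712 (P = -8*11589 = -92712)
o = -4945
t = 3429
T = 3420 (T = -9 + 3429 = 3420)
(P + o)/(Q + T) = (-92712 - 4945)/(-7772 + 3420) = -97657/(-4352) = -97657*(-1/4352) = 97657/4352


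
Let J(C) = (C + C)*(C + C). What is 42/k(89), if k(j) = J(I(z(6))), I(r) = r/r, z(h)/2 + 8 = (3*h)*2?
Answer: 21/2 ≈ 10.500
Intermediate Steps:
z(h) = -16 + 12*h (z(h) = -16 + 2*((3*h)*2) = -16 + 2*(6*h) = -16 + 12*h)
I(r) = 1
J(C) = 4*C² (J(C) = (2*C)*(2*C) = 4*C²)
k(j) = 4 (k(j) = 4*1² = 4*1 = 4)
42/k(89) = 42/4 = 42*(¼) = 21/2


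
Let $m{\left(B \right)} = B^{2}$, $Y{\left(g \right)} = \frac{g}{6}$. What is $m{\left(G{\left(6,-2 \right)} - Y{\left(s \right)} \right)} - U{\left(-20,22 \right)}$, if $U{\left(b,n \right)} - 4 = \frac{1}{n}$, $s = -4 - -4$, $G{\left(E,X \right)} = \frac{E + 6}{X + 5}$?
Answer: $\frac{263}{22} \approx 11.955$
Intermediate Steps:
$G{\left(E,X \right)} = \frac{6 + E}{5 + X}$
$s = 0$ ($s = -4 + 4 = 0$)
$Y{\left(g \right)} = \frac{g}{6}$ ($Y{\left(g \right)} = g \frac{1}{6} = \frac{g}{6}$)
$U{\left(b,n \right)} = 4 + \frac{1}{n}$
$m{\left(G{\left(6,-2 \right)} - Y{\left(s \right)} \right)} - U{\left(-20,22 \right)} = \left(\frac{6 + 6}{5 - 2} - \frac{1}{6} \cdot 0\right)^{2} - \left(4 + \frac{1}{22}\right) = \left(\frac{1}{3} \cdot 12 - 0\right)^{2} - \left(4 + \frac{1}{22}\right) = \left(\frac{1}{3} \cdot 12 + 0\right)^{2} - \frac{89}{22} = \left(4 + 0\right)^{2} - \frac{89}{22} = 4^{2} - \frac{89}{22} = 16 - \frac{89}{22} = \frac{263}{22}$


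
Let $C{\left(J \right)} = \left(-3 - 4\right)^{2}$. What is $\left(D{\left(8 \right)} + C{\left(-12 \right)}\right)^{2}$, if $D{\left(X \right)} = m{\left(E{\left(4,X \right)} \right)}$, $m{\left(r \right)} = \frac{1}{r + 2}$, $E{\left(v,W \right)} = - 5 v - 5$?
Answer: $\frac{1267876}{529} \approx 2396.7$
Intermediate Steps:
$C{\left(J \right)} = 49$ ($C{\left(J \right)} = \left(-7\right)^{2} = 49$)
$E{\left(v,W \right)} = -5 - 5 v$
$m{\left(r \right)} = \frac{1}{2 + r}$
$D{\left(X \right)} = - \frac{1}{23}$ ($D{\left(X \right)} = \frac{1}{2 - 25} = \frac{1}{-23} = - \frac{1}{23}$)
$\left(D{\left(8 \right)} + C{\left(-12 \right)}\right)^{2} = \left(- \frac{1}{23} + 49\right)^{2} = \left(\frac{1126}{23}\right)^{2} = \frac{1267876}{529}$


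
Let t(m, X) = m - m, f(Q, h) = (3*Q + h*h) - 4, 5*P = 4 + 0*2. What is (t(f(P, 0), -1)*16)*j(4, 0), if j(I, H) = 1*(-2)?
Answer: 0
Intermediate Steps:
P = ⅘ (P = (4 + 0*2)/5 = (4 + 0)/5 = (⅕)*4 = ⅘ ≈ 0.80000)
f(Q, h) = -4 + h² + 3*Q (f(Q, h) = (3*Q + h²) - 4 = (h² + 3*Q) - 4 = -4 + h² + 3*Q)
t(m, X) = 0
j(I, H) = -2
(t(f(P, 0), -1)*16)*j(4, 0) = (0*16)*(-2) = 0*(-2) = 0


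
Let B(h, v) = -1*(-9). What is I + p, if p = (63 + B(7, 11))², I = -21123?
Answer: -15939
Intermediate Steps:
B(h, v) = 9
p = 5184 (p = (63 + 9)² = 72² = 5184)
I + p = -21123 + 5184 = -15939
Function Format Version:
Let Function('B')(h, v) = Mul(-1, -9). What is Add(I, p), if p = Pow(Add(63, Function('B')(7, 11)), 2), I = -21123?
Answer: -15939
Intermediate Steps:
Function('B')(h, v) = 9
p = 5184 (p = Pow(Add(63, 9), 2) = Pow(72, 2) = 5184)
Add(I, p) = Add(-21123, 5184) = -15939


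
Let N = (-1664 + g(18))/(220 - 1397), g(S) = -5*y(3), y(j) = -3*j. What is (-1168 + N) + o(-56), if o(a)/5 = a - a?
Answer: -1373117/1177 ≈ -1166.6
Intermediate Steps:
g(S) = 45 (g(S) = -(-15)*3 = -5*(-9) = 45)
N = 1619/1177 (N = (-1664 + 45)/(220 - 1397) = -1619/(-1177) = -1619*(-1/1177) = 1619/1177 ≈ 1.3755)
o(a) = 0 (o(a) = 5*(a - a) = 5*0 = 0)
(-1168 + N) + o(-56) = (-1168 + 1619/1177) + 0 = -1373117/1177 + 0 = -1373117/1177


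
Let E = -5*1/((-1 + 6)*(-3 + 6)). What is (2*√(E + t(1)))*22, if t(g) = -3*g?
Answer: 44*I*√30/3 ≈ 80.333*I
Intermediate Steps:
E = -⅓ (E = -5/(3*5) = -5/15 = -5*1/15 = -⅓ ≈ -0.33333)
(2*√(E + t(1)))*22 = (2*√(-⅓ - 3*1))*22 = (2*√(-⅓ - 3))*22 = (2*√(-10/3))*22 = (2*(I*√30/3))*22 = (2*I*√30/3)*22 = 44*I*√30/3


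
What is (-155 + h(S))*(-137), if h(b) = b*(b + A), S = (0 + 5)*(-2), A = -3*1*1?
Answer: 3425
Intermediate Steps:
A = -3 (A = -3*1 = -3)
S = -10 (S = 5*(-2) = -10)
h(b) = b*(-3 + b) (h(b) = b*(b - 3) = b*(-3 + b))
(-155 + h(S))*(-137) = (-155 - 10*(-3 - 10))*(-137) = (-155 - 10*(-13))*(-137) = (-155 + 130)*(-137) = -25*(-137) = 3425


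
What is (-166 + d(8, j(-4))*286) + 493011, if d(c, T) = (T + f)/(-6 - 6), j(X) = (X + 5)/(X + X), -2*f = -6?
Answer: 23653271/48 ≈ 4.9278e+5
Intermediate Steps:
f = 3 (f = -1/2*(-6) = 3)
j(X) = (5 + X)/(2*X) (j(X) = (5 + X)/((2*X)) = (5 + X)*(1/(2*X)) = (5 + X)/(2*X))
d(c, T) = -1/4 - T/12 (d(c, T) = (T + 3)/(-6 - 6) = (3 + T)/(-12) = (3 + T)*(-1/12) = -1/4 - T/12)
(-166 + d(8, j(-4))*286) + 493011 = (-166 + (-1/4 - (5 - 4)/(24*(-4)))*286) + 493011 = (-166 + (-1/4 - (-1)/(24*4))*286) + 493011 = (-166 + (-1/4 - 1/12*(-1/8))*286) + 493011 = (-166 + (-1/4 + 1/96)*286) + 493011 = (-166 - 23/96*286) + 493011 = (-166 - 3289/48) + 493011 = -11257/48 + 493011 = 23653271/48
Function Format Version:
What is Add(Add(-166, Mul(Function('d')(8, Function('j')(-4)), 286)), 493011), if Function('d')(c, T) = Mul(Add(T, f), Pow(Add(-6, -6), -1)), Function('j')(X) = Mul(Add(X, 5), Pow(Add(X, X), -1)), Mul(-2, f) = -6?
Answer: Rational(23653271, 48) ≈ 4.9278e+5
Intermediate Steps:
f = 3 (f = Mul(Rational(-1, 2), -6) = 3)
Function('j')(X) = Mul(Rational(1, 2), Pow(X, -1), Add(5, X)) (Function('j')(X) = Mul(Add(5, X), Pow(Mul(2, X), -1)) = Mul(Add(5, X), Mul(Rational(1, 2), Pow(X, -1))) = Mul(Rational(1, 2), Pow(X, -1), Add(5, X)))
Function('d')(c, T) = Add(Rational(-1, 4), Mul(Rational(-1, 12), T)) (Function('d')(c, T) = Mul(Add(T, 3), Pow(Add(-6, -6), -1)) = Mul(Add(3, T), Pow(-12, -1)) = Mul(Add(3, T), Rational(-1, 12)) = Add(Rational(-1, 4), Mul(Rational(-1, 12), T)))
Add(Add(-166, Mul(Function('d')(8, Function('j')(-4)), 286)), 493011) = Add(Add(-166, Mul(Add(Rational(-1, 4), Mul(Rational(-1, 12), Mul(Rational(1, 2), Pow(-4, -1), Add(5, -4)))), 286)), 493011) = Add(Add(-166, Mul(Add(Rational(-1, 4), Mul(Rational(-1, 12), Mul(Rational(1, 2), Rational(-1, 4), 1))), 286)), 493011) = Add(Add(-166, Mul(Add(Rational(-1, 4), Mul(Rational(-1, 12), Rational(-1, 8))), 286)), 493011) = Add(Add(-166, Mul(Add(Rational(-1, 4), Rational(1, 96)), 286)), 493011) = Add(Add(-166, Mul(Rational(-23, 96), 286)), 493011) = Add(Add(-166, Rational(-3289, 48)), 493011) = Add(Rational(-11257, 48), 493011) = Rational(23653271, 48)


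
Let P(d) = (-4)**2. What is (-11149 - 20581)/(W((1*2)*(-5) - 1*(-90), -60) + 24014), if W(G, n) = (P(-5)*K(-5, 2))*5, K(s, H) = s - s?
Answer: -15865/12007 ≈ -1.3213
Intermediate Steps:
K(s, H) = 0
P(d) = 16
W(G, n) = 0 (W(G, n) = (16*0)*5 = 0*5 = 0)
(-11149 - 20581)/(W((1*2)*(-5) - 1*(-90), -60) + 24014) = (-11149 - 20581)/(0 + 24014) = -31730/24014 = -31730*1/24014 = -15865/12007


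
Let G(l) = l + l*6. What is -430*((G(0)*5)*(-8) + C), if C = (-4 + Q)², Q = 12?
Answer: -27520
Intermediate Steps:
G(l) = 7*l (G(l) = l + 6*l = 7*l)
C = 64 (C = (-4 + 12)² = 8² = 64)
-430*((G(0)*5)*(-8) + C) = -430*(((7*0)*5)*(-8) + 64) = -430*((0*5)*(-8) + 64) = -430*(0*(-8) + 64) = -430*(0 + 64) = -430*64 = -27520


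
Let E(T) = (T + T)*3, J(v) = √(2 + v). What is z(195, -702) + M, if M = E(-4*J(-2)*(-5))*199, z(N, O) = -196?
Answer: -196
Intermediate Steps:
E(T) = 6*T (E(T) = (2*T)*3 = 6*T)
M = 0 (M = (6*(-4*√(2 - 2)*(-5)))*199 = (6*(-4*√0*(-5)))*199 = (6*(-4*0*(-5)))*199 = (6*(0*(-5)))*199 = (6*0)*199 = 0*199 = 0)
z(195, -702) + M = -196 + 0 = -196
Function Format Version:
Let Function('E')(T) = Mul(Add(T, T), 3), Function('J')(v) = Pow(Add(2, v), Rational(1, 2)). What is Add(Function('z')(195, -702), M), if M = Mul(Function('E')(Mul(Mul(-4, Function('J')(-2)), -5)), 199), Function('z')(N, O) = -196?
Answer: -196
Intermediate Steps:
Function('E')(T) = Mul(6, T) (Function('E')(T) = Mul(Mul(2, T), 3) = Mul(6, T))
M = 0 (M = Mul(Mul(6, Mul(Mul(-4, Pow(Add(2, -2), Rational(1, 2))), -5)), 199) = Mul(Mul(6, Mul(Mul(-4, Pow(0, Rational(1, 2))), -5)), 199) = Mul(Mul(6, Mul(Mul(-4, 0), -5)), 199) = Mul(Mul(6, Mul(0, -5)), 199) = Mul(Mul(6, 0), 199) = Mul(0, 199) = 0)
Add(Function('z')(195, -702), M) = Add(-196, 0) = -196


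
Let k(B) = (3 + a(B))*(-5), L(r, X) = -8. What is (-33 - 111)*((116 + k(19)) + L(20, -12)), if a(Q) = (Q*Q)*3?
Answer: 766368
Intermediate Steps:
a(Q) = 3*Q**2 (a(Q) = Q**2*3 = 3*Q**2)
k(B) = -15 - 15*B**2 (k(B) = (3 + 3*B**2)*(-5) = -15 - 15*B**2)
(-33 - 111)*((116 + k(19)) + L(20, -12)) = (-33 - 111)*((116 + (-15 - 15*19**2)) - 8) = -144*((116 + (-15 - 15*361)) - 8) = -144*((116 + (-15 - 5415)) - 8) = -144*((116 - 5430) - 8) = -144*(-5314 - 8) = -144*(-5322) = 766368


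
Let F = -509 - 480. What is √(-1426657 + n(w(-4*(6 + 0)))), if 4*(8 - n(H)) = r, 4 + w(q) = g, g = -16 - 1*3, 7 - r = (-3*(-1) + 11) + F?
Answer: I*√5707578/2 ≈ 1194.5*I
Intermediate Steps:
F = -989
r = 982 (r = 7 - ((-3*(-1) + 11) - 989) = 7 - ((3 + 11) - 989) = 7 - (14 - 989) = 7 - 1*(-975) = 7 + 975 = 982)
g = -19 (g = -16 - 3 = -19)
w(q) = -23 (w(q) = -4 - 19 = -23)
n(H) = -475/2 (n(H) = 8 - ¼*982 = 8 - 491/2 = -475/2)
√(-1426657 + n(w(-4*(6 + 0)))) = √(-1426657 - 475/2) = √(-2853789/2) = I*√5707578/2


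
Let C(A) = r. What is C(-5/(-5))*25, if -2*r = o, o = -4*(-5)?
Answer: -250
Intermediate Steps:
o = 20
r = -10 (r = -½*20 = -10)
C(A) = -10
C(-5/(-5))*25 = -10*25 = -250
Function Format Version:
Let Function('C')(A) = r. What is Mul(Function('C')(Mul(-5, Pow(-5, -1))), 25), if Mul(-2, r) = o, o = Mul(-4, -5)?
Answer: -250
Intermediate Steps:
o = 20
r = -10 (r = Mul(Rational(-1, 2), 20) = -10)
Function('C')(A) = -10
Mul(Function('C')(Mul(-5, Pow(-5, -1))), 25) = Mul(-10, 25) = -250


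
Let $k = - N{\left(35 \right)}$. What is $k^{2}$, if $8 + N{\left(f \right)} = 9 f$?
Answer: $94249$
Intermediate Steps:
$N{\left(f \right)} = -8 + 9 f$
$k = -307$ ($k = - (-8 + 9 \cdot 35) = - (-8 + 315) = \left(-1\right) 307 = -307$)
$k^{2} = \left(-307\right)^{2} = 94249$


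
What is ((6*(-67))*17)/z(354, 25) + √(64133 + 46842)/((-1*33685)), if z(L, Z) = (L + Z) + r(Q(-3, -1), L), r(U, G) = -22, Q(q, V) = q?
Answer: -134/7 - √4439/6737 ≈ -19.153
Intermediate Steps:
z(L, Z) = -22 + L + Z (z(L, Z) = (L + Z) - 22 = -22 + L + Z)
((6*(-67))*17)/z(354, 25) + √(64133 + 46842)/((-1*33685)) = ((6*(-67))*17)/(-22 + 354 + 25) + √(64133 + 46842)/((-1*33685)) = -402*17/357 + √110975/(-33685) = -6834*1/357 + (5*√4439)*(-1/33685) = -134/7 - √4439/6737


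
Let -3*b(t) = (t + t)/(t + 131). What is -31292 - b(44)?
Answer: -16428212/525 ≈ -31292.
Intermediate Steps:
b(t) = -2*t/(3*(131 + t)) (b(t) = -(t + t)/(3*(t + 131)) = -2*t/(3*(131 + t)))
-31292 - b(44) = -31292 - (-2)*44/(393 + 3*44) = -31292 - (-2)*44/(393 + 132) = -31292 - (-2)*44/525 = -31292 - 1*(-88/525) = -31292 + 88/525 = -16428212/525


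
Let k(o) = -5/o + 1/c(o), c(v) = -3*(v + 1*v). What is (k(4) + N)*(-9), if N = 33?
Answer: -2283/8 ≈ -285.38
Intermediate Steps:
c(v) = -6*v (c(v) = -3*(v + v) = -6*v)
k(o) = -31/(6*o) (k(o) = -5/o + 1/(-6*o) = -5/o + 1*(-1/(6*o)) = -5/o - 1/(6*o) = -31/(6*o))
(k(4) + N)*(-9) = (-31/6/4 + 33)*(-9) = (-31/6*¼ + 33)*(-9) = (-31/24 + 33)*(-9) = (761/24)*(-9) = -2283/8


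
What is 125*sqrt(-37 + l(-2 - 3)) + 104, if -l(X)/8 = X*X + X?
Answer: 104 + 125*I*sqrt(197) ≈ 104.0 + 1754.5*I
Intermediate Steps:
l(X) = -8*X - 8*X**2 (l(X) = -8*(X*X + X) = -8*(X**2 + X) = -8*(X + X**2) = -8*X - 8*X**2)
125*sqrt(-37 + l(-2 - 3)) + 104 = 125*sqrt(-37 - 8*(-2 - 3)*(1 + (-2 - 3))) + 104 = 125*sqrt(-37 - 8*(-5)*(1 - 5)) + 104 = 125*sqrt(-37 - 8*(-5)*(-4)) + 104 = 125*sqrt(-37 - 160) + 104 = 125*sqrt(-197) + 104 = 125*(I*sqrt(197)) + 104 = 125*I*sqrt(197) + 104 = 104 + 125*I*sqrt(197)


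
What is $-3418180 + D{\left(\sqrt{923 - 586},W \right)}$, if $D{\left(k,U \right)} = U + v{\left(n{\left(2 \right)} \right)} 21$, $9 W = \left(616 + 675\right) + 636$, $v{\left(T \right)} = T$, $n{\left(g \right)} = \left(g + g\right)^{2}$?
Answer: $- \frac{30758669}{9} \approx -3.4176 \cdot 10^{6}$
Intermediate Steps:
$n{\left(g \right)} = 4 g^{2}$ ($n{\left(g \right)} = \left(2 g\right)^{2} = 4 g^{2}$)
$W = \frac{1927}{9}$ ($W = \frac{\left(616 + 675\right) + 636}{9} = \frac{1291 + 636}{9} = \frac{1}{9} \cdot 1927 = \frac{1927}{9} \approx 214.11$)
$D{\left(k,U \right)} = 336 + U$ ($D{\left(k,U \right)} = U + 4 \cdot 2^{2} \cdot 21 = U + 4 \cdot 4 \cdot 21 = U + 16 \cdot 21 = U + 336 = 336 + U$)
$-3418180 + D{\left(\sqrt{923 - 586},W \right)} = -3418180 + \left(336 + \frac{1927}{9}\right) = -3418180 + \frac{4951}{9} = - \frac{30758669}{9}$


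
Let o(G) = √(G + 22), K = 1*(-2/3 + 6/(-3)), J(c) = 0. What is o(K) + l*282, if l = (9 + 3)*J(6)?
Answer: √174/3 ≈ 4.3970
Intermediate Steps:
l = 0 (l = (9 + 3)*0 = 12*0 = 0)
K = -8/3 (K = 1*(-2*⅓ + 6*(-⅓)) = 1*(-⅔ - 2) = 1*(-8/3) = -8/3 ≈ -2.6667)
o(G) = √(22 + G)
o(K) + l*282 = √(22 - 8/3) + 0*282 = √(58/3) + 0 = √174/3 + 0 = √174/3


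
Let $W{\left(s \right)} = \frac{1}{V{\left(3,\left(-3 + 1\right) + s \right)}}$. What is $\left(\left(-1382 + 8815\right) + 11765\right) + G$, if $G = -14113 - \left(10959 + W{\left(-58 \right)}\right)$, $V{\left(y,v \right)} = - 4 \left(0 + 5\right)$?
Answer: $- \frac{117479}{20} \approx -5874.0$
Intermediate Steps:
$V{\left(y,v \right)} = -20$ ($V{\left(y,v \right)} = \left(-4\right) 5 = -20$)
$W{\left(s \right)} = - \frac{1}{20}$ ($W{\left(s \right)} = \frac{1}{-20} = - \frac{1}{20}$)
$G = - \frac{501439}{20}$ ($G = -14113 - \left(10959 - \frac{1}{20}\right) = -14113 - \frac{219179}{20} = - \frac{501439}{20} \approx -25072.0$)
$\left(\left(-1382 + 8815\right) + 11765\right) + G = \left(\left(-1382 + 8815\right) + 11765\right) - \frac{501439}{20} = \left(7433 + 11765\right) - \frac{501439}{20} = 19198 - \frac{501439}{20} = - \frac{117479}{20}$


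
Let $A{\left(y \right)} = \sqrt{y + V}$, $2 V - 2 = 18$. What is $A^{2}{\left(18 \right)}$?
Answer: $28$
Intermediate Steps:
$V = 10$ ($V = 1 + \frac{1}{2} \cdot 18 = 1 + 9 = 10$)
$A{\left(y \right)} = \sqrt{10 + y}$ ($A{\left(y \right)} = \sqrt{y + 10} = \sqrt{10 + y}$)
$A^{2}{\left(18 \right)} = \left(\sqrt{10 + 18}\right)^{2} = \left(\sqrt{28}\right)^{2} = \left(2 \sqrt{7}\right)^{2} = 28$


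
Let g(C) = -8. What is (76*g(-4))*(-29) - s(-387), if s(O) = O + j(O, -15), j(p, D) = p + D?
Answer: 18421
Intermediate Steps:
j(p, D) = D + p
s(O) = -15 + 2*O (s(O) = O + (-15 + O) = -15 + 2*O)
(76*g(-4))*(-29) - s(-387) = (76*(-8))*(-29) - (-15 + 2*(-387)) = -608*(-29) - (-15 - 774) = 17632 - 1*(-789) = 17632 + 789 = 18421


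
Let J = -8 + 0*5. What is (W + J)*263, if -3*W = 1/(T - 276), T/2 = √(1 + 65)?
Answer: -39923663/18978 + 263*√66/113868 ≈ -2103.7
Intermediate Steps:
T = 2*√66 (T = 2*√(1 + 65) = 2*√66 ≈ 16.248)
W = -1/(3*(-276 + 2*√66)) (W = -1/(3*(2*√66 - 276)) = -1/(3*(-276 + 2*√66)) ≈ 0.0012833)
J = -8 (J = -8 + 0 = -8)
(W + J)*263 = ((23/18978 + √66/113868) - 8)*263 = (-151801/18978 + √66/113868)*263 = -39923663/18978 + 263*√66/113868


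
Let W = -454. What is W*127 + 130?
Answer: -57528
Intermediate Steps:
W*127 + 130 = -454*127 + 130 = -57658 + 130 = -57528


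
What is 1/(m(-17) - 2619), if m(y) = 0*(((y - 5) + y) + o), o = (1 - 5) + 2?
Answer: -1/2619 ≈ -0.00038183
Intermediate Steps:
o = -2 (o = -4 + 2 = -2)
m(y) = 0 (m(y) = 0*(((y - 5) + y) - 2) = 0*(((-5 + y) + y) - 2) = 0*((-5 + 2*y) - 2) = 0*(-7 + 2*y) = 0)
1/(m(-17) - 2619) = 1/(0 - 2619) = 1/(-2619) = -1/2619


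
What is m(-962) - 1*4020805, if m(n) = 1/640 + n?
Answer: -2573930879/640 ≈ -4.0218e+6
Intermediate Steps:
m(n) = 1/640 + n
m(-962) - 1*4020805 = (1/640 - 962) - 1*4020805 = -615679/640 - 4020805 = -2573930879/640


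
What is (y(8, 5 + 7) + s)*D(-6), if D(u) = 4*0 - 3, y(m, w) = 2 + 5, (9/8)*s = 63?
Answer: -189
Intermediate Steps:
s = 56 (s = (8/9)*63 = 56)
y(m, w) = 7
D(u) = -3 (D(u) = 0 - 3 = -3)
(y(8, 5 + 7) + s)*D(-6) = (7 + 56)*(-3) = 63*(-3) = -189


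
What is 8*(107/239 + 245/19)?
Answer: 484704/4541 ≈ 106.74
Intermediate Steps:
8*(107/239 + 245/19) = 8*(60588/4541) = 484704/4541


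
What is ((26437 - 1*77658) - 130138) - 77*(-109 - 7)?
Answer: -172427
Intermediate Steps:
((26437 - 1*77658) - 130138) - 77*(-109 - 7) = ((26437 - 77658) - 130138) - 77*(-116) = (-51221 - 130138) + 8932 = -181359 + 8932 = -172427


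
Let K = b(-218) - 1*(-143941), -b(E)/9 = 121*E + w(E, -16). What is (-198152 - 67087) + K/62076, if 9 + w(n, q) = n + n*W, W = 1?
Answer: -4116147704/15519 ≈ -2.6523e+5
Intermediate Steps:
w(n, q) = -9 + 2*n (w(n, q) = -9 + (n + n*1) = -9 + (n + n) = -9 + 2*n)
b(E) = 81 - 1107*E (b(E) = -9*(121*E + (-9 + 2*E)) = -9*(-9 + 123*E) = 81 - 1107*E)
K = 385348 (K = (81 - 1107*(-218)) - 1*(-143941) = (81 + 241326) + 143941 = 241407 + 143941 = 385348)
(-198152 - 67087) + K/62076 = (-198152 - 67087) + 385348/62076 = -265239 + 385348*(1/62076) = -265239 + 96337/15519 = -4116147704/15519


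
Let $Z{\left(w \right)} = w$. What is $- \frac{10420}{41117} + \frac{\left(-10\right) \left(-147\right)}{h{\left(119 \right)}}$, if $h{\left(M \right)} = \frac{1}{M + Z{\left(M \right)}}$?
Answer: $\frac{14385183200}{41117} \approx 3.4986 \cdot 10^{5}$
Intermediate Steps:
$h{\left(M \right)} = \frac{1}{2 M}$ ($h{\left(M \right)} = \frac{1}{M + M} = \frac{1}{2 M}$)
$- \frac{10420}{41117} + \frac{\left(-10\right) \left(-147\right)}{h{\left(119 \right)}} = - \frac{10420}{41117} + \frac{\left(-10\right) \left(-147\right)}{\frac{1}{2} \cdot \frac{1}{119}} = \left(-10420\right) \frac{1}{41117} + \frac{1470}{\frac{1}{2} \cdot \frac{1}{119}} = - \frac{10420}{41117} + 1470 \frac{1}{\frac{1}{238}} = - \frac{10420}{41117} + 1470 \cdot 238 = - \frac{10420}{41117} + 349860 = \frac{14385183200}{41117}$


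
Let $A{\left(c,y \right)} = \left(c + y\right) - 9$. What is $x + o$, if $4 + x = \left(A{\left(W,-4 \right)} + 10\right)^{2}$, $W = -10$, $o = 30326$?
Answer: $30491$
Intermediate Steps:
$A{\left(c,y \right)} = -9 + c + y$
$x = 165$ ($x = -4 + \left(\left(-9 - 10 - 4\right) + 10\right)^{2} = -4 + \left(-23 + 10\right)^{2} = -4 + \left(-13\right)^{2} = -4 + 169 = 165$)
$x + o = 165 + 30326 = 30491$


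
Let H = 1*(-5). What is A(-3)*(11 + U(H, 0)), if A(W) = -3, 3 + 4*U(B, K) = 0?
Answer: -123/4 ≈ -30.750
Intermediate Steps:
H = -5
U(B, K) = -¾ (U(B, K) = -¾ + (¼)*0 = -¾ + 0 = -¾)
A(-3)*(11 + U(H, 0)) = -3*(11 - ¾) = -3*41/4 = -123/4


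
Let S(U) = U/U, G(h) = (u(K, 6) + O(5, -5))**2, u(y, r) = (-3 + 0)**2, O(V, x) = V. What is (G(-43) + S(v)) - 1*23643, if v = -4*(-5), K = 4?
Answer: -23446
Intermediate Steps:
v = 20
u(y, r) = 9 (u(y, r) = (-3)**2 = 9)
G(h) = 196 (G(h) = (9 + 5)**2 = 14**2 = 196)
S(U) = 1
(G(-43) + S(v)) - 1*23643 = (196 + 1) - 1*23643 = 197 - 23643 = -23446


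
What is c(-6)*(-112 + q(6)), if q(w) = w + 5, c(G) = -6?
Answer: 606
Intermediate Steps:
q(w) = 5 + w
c(-6)*(-112 + q(6)) = -6*(-112 + (5 + 6)) = -6*(-112 + 11) = -6*(-101) = 606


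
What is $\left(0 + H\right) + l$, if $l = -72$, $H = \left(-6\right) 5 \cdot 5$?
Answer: $-222$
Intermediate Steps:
$H = -150$ ($H = \left(-30\right) 5 = -150$)
$\left(0 + H\right) + l = \left(0 - 150\right) - 72 = -150 - 72 = -222$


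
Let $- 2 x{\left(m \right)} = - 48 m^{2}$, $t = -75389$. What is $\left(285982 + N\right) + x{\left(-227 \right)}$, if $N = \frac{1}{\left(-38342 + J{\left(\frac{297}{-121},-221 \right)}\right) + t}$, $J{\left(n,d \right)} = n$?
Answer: $\frac{1904973720093}{1251068} \approx 1.5227 \cdot 10^{6}$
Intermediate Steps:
$x{\left(m \right)} = 24 m^{2}$ ($x{\left(m \right)} = - \frac{\left(-48\right) m^{2}}{2} = 24 m^{2}$)
$N = - \frac{11}{1251068}$ ($N = \frac{1}{\left(-38342 + \frac{297}{-121}\right) - 75389} = \frac{1}{\left(-38342 + 297 \left(- \frac{1}{121}\right)\right) - 75389} = \frac{1}{\left(-38342 - \frac{27}{11}\right) - 75389} = \frac{1}{- \frac{421789}{11} - 75389} = \frac{1}{- \frac{1251068}{11}} = - \frac{11}{1251068} \approx -8.7925 \cdot 10^{-6}$)
$\left(285982 + N\right) + x{\left(-227 \right)} = \left(285982 - \frac{11}{1251068}\right) + 24 \left(-227\right)^{2} = \frac{357782928765}{1251068} + 24 \cdot 51529 = \frac{357782928765}{1251068} + 1236696 = \frac{1904973720093}{1251068}$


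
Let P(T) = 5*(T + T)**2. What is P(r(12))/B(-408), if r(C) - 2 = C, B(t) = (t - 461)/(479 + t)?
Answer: -278320/869 ≈ -320.28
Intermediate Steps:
B(t) = (-461 + t)/(479 + t)
r(C) = 2 + C
P(T) = 20*T**2 (P(T) = 5*(2*T)**2 = 5*(4*T**2) = 20*T**2)
P(r(12))/B(-408) = (20*(2 + 12)**2)/(((-461 - 408)/(479 - 408))) = (20*14**2)/((-869/71)) = (20*196)/(((1/71)*(-869))) = 3920/(-869/71) = 3920*(-71/869) = -278320/869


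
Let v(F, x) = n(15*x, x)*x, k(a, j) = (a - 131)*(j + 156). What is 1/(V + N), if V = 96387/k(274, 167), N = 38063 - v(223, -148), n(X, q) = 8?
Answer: 2431/95414530 ≈ 2.5478e-5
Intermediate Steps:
k(a, j) = (-131 + a)*(156 + j)
v(F, x) = 8*x
N = 39247 (N = 38063 - 8*(-148) = 38063 - 1*(-1184) = 38063 + 1184 = 39247)
V = 5073/2431 (V = 96387/(-20436 - 131*167 + 156*274 + 274*167) = 96387/(-20436 - 21877 + 42744 + 45758) = 96387/46189 = 96387*(1/46189) = 5073/2431 ≈ 2.0868)
1/(V + N) = 1/(5073/2431 + 39247) = 1/(95414530/2431) = 2431/95414530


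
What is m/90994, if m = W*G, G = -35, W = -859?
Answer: 30065/90994 ≈ 0.33041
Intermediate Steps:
m = 30065 (m = -859*(-35) = 30065)
m/90994 = 30065/90994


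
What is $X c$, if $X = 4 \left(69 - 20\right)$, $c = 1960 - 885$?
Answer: $210700$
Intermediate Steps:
$c = 1075$ ($c = 1960 - 885 = 1075$)
$X = 196$ ($X = 4 \cdot 49 = 196$)
$X c = 196 \cdot 1075 = 210700$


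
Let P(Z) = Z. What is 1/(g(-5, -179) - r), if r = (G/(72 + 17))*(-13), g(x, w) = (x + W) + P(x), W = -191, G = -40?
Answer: -89/18409 ≈ -0.0048346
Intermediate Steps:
g(x, w) = -191 + 2*x (g(x, w) = (x - 191) + x = (-191 + x) + x = -191 + 2*x)
r = 520/89 (r = -40/(72 + 17)*(-13) = -40/89*(-13) = 520/89 ≈ 5.8427)
1/(g(-5, -179) - r) = 1/((-191 + 2*(-5)) - 1*520/89) = 1/((-191 - 10) - 520/89) = 1/(-201 - 520/89) = 1/(-18409/89) = -89/18409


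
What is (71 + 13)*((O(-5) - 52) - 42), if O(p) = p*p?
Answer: -5796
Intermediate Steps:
O(p) = p²
(71 + 13)*((O(-5) - 52) - 42) = (71 + 13)*(((-5)² - 52) - 42) = 84*((25 - 52) - 42) = 84*(-27 - 42) = 84*(-69) = -5796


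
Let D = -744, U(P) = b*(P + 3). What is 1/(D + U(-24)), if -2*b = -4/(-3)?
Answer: -1/730 ≈ -0.0013699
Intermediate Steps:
b = -⅔ (b = -(-2)/(-3) = -(-2)*(-1)/3 = -½*4/3 = -⅔ ≈ -0.66667)
U(P) = -2 - 2*P/3 (U(P) = -2*(P + 3)/3 = -2*(3 + P)/3 = -2 - 2*P/3)
1/(D + U(-24)) = 1/(-744 + (-2 - ⅔*(-24))) = 1/(-744 + (-2 + 16)) = 1/(-744 + 14) = 1/(-730) = -1/730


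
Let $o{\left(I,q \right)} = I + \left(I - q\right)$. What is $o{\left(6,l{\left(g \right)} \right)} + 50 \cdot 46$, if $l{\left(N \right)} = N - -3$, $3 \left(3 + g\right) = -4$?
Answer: $\frac{6940}{3} \approx 2313.3$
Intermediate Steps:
$g = - \frac{13}{3}$ ($g = -3 + \frac{1}{3} \left(-4\right) = -3 - \frac{4}{3} = - \frac{13}{3} \approx -4.3333$)
$l{\left(N \right)} = 3 + N$ ($l{\left(N \right)} = N + 3 = 3 + N$)
$o{\left(I,q \right)} = - q + 2 I$
$o{\left(6,l{\left(g \right)} \right)} + 50 \cdot 46 = \left(- (3 - \frac{13}{3}) + 2 \cdot 6\right) + 50 \cdot 46 = \left(\left(-1\right) \left(- \frac{4}{3}\right) + 12\right) + 2300 = \left(\frac{4}{3} + 12\right) + 2300 = \frac{40}{3} + 2300 = \frac{6940}{3}$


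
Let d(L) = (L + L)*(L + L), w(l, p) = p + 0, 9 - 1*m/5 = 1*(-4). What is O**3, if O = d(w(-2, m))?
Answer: 4826809000000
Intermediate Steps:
m = 65 (m = 45 - 5*(-4) = 45 + 20 = 65)
w(l, p) = p
d(L) = 4*L**2 (d(L) = (2*L)*(2*L) = 4*L**2)
O = 16900 (O = 4*65**2 = 4*4225 = 16900)
O**3 = 16900**3 = 4826809000000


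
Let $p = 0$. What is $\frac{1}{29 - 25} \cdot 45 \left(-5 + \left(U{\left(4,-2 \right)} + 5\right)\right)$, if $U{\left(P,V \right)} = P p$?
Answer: $0$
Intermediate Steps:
$U{\left(P,V \right)} = 0$ ($U{\left(P,V \right)} = P 0 = 0$)
$\frac{1}{29 - 25} \cdot 45 \left(-5 + \left(U{\left(4,-2 \right)} + 5\right)\right) = \frac{1}{29 - 25} \cdot 45 \left(-5 + \left(0 + 5\right)\right) = \frac{1}{4} \cdot 45 \left(-5 + 5\right) = \frac{1}{4} \cdot 45 \cdot 0 = \frac{45}{4} \cdot 0 = 0$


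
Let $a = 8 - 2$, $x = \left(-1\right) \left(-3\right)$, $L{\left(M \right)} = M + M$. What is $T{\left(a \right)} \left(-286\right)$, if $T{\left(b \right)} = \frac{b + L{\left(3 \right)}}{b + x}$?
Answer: $- \frac{1144}{3} \approx -381.33$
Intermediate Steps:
$L{\left(M \right)} = 2 M$
$x = 3$
$a = 6$ ($a = 8 - 2 = 6$)
$T{\left(b \right)} = \frac{6 + b}{3 + b}$ ($T{\left(b \right)} = \frac{b + 2 \cdot 3}{b + 3} = \frac{b + 6}{3 + b} = \frac{6 + b}{3 + b}$)
$T{\left(a \right)} \left(-286\right) = \frac{6 + 6}{3 + 6} \left(-286\right) = \frac{1}{9} \cdot 12 \left(-286\right) = \frac{4}{3} \left(-286\right) = - \frac{1144}{3}$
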